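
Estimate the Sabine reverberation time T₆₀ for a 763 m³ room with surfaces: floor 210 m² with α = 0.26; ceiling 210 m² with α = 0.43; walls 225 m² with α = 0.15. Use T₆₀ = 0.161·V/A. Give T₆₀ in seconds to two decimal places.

A = Σ Sᵢαᵢ = 210·0.26 + 210·0.43 + 225·0.15 = 178.65 m².
T₆₀ = 0.161·V/A = 0.161·763/178.65 = 0.688 s.

0.69 s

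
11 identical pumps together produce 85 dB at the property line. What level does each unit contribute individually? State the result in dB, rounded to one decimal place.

74.6 dB

11 equal contributions raise the level by 10·log₁₀ 11 = 10.414 dB, so each unit alone gives 85 − 10.414.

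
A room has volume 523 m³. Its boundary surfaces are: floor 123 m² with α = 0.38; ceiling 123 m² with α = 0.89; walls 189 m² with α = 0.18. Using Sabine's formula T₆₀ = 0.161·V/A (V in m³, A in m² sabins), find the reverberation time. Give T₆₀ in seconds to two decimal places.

Total absorption A = 123·0.38 + 123·0.89 + 189·0.18 = 190.23 m² sabins.
T₆₀ = 0.161 × 523 / 190.23 = 0.443 s.

0.44 s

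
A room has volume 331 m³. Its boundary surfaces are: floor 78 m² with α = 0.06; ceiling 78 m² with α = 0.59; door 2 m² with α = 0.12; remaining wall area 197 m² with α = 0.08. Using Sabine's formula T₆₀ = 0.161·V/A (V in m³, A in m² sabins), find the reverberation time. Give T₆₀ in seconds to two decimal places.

Summing Sᵢαᵢ: 78·0.06 + 78·0.59 + 2·0.12 + 197·0.08 = 66.70 m².
T₆₀ = 0.161·V/A = 0.161·331/66.70 = 0.799 s.

0.80 s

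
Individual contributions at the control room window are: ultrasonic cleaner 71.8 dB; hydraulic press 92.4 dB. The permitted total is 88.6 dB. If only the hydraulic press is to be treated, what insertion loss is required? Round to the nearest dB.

The untreated sources together contribute 10^(71.8/10) = 1.514e+07, i.e. 71.80 dB.
The limit corresponds to 10^(88.6/10) = 7.244e+08; subtracting the fixed part leaves 7.093e+08 for the hydraulic press, i.e. 88.51 dB.
Required insertion loss = 92.4 − 88.51 = 3.89 dB.

4 dB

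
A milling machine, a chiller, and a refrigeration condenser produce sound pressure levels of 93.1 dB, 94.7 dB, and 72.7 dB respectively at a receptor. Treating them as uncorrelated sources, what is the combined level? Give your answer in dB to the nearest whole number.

97 dB

Incoherent sources combine by intensity addition: L_total = 10·log₁₀(Σ 10^(L_i/10)).
Σ 10^(L/10) = 10^(93.1/10) + 10^(94.7/10) + 10^(72.7/10) = 5.012e+09.
L_total = 10·log₁₀(5.012e+09) = 97.00 dB.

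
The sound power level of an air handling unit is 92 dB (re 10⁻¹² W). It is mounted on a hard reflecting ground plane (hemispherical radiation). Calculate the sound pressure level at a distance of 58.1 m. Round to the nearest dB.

49 dB

The power spreads over a hemisphere of area 2π·r², so L_p = L_w − 10·log₁₀(2π·r²).
2π·r² = 2.121e+04 m², 10·log₁₀ of that is 43.265 dB.
L_p = 92 − 43.265 = 48.73 dB.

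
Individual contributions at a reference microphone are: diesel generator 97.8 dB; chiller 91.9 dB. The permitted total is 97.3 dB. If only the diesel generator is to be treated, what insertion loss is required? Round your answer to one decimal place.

2.0 dB

The untreated sources together contribute 10^(91.9/10) = 1.549e+09, i.e. 91.90 dB.
To meet 97.3 dB overall, the treated diesel generator may contribute at most 10^(97.3/10) − 1.549e+09 = 3.822e+09, i.e. 95.82 dB.
So the diesel generator must be reduced from 97.8 to 95.82 dB: IL = 1.98 dB.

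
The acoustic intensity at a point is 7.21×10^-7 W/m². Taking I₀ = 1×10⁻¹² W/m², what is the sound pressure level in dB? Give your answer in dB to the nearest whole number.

59 dB

I/I₀ = 7.21×10^-7/10⁻¹² = 7.21×10^5, and L = 10·log₁₀(I/I₀).
L = 10·(0.8579 + 5) = 58.58 dB.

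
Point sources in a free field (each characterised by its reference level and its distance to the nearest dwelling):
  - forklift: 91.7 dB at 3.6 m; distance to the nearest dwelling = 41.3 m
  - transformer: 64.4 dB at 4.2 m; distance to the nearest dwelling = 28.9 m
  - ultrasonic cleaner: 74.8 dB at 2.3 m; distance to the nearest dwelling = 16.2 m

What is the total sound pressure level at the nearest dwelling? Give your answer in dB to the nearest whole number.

71 dB

Propagate each source to the receiver with L = L_ref − 20·log₁₀(r/r_ref), then add intensities.
forklift: 91.7 − 20·log₁₀(41.3/3.6) = 91.7 − 21.19 = 70.51 dB.
transformer: 64.4 − 20·log₁₀(28.9/4.2) = 64.4 − 16.75 = 47.65 dB.
ultrasonic cleaner: 74.8 − 20·log₁₀(16.2/2.3) = 74.8 − 16.96 = 57.84 dB.
Σ 10^(L/10) = 1.191e+07 → L_total = 10·log₁₀(1.191e+07) = 70.76 dB.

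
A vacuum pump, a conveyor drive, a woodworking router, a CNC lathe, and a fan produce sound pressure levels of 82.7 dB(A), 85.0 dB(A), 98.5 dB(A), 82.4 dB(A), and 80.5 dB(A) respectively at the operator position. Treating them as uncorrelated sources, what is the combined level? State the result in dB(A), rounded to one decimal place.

99.0 dB(A)

Incoherent sources combine by intensity addition: L_total = 10·log₁₀(Σ 10^(L_i/10)).
Σ 10^(L/10) = 10^(82.7/10) + 10^(85.0/10) + 10^(98.5/10) + 10^(82.4/10) + 10^(80.5/10) = 7.868e+09.
L_total = 10·log₁₀(7.868e+09) = 98.96 dB(A).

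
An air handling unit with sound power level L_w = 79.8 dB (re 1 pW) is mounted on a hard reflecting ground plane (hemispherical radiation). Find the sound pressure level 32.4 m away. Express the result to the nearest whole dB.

The power spreads over a hemisphere of area 2π·r², so L_p = L_w − 10·log₁₀(2π·r²).
2π·r² = 6596 m², 10·log₁₀ of that is 38.193 dB.
L_p = 79.8 − 38.193 = 41.61 dB.

42 dB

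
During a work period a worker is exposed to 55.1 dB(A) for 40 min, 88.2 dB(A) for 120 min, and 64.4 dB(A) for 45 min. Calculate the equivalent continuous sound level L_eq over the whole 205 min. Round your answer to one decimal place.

85.9 dB(A)

L_eq = 10·log₁₀[(1/T)·Σ tᵢ·10^(Lᵢ/10)] with T = 205 min.
Σ tᵢ·10^(Lᵢ/10) = 40·10^(55.1/10) + 120·10^(88.2/10) + 45·10^(64.4/10) = 7.942e+10.
L_eq = 10·log₁₀(7.942e+10/205) = 85.88 dB(A).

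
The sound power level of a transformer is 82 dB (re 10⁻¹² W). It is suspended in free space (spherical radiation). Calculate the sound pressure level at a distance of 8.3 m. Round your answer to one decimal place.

52.6 dB

The power spreads over a sphere of area 4π·r², so L_p = L_w − 10·log₁₀(4π·r²).
4π·r² = 865.7 m², 10·log₁₀ of that is 29.374 dB.
L_p = 82 − 29.374 = 52.63 dB.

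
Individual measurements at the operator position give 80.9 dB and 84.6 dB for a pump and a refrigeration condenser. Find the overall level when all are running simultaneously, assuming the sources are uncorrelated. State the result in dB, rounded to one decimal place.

For uncorrelated sources the intensities add, so convert each level to linear form, sum, and take 10·log₁₀ of the total.
Σ 10^(L/10) = 10^(80.9/10) + 10^(84.6/10) = 4.114e+08.
L_total = 10·log₁₀(4.114e+08) = 86.14 dB.

86.1 dB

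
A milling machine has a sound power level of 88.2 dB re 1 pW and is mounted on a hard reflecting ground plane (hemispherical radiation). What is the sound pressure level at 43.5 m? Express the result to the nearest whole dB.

47 dB

The power spreads over a hemisphere of area 2π·r², so L_p = L_w − 10·log₁₀(2π·r²).
2π·r² = 1.189e+04 m², 10·log₁₀ of that is 40.752 dB.
L_p = 88.2 − 40.752 = 47.45 dB.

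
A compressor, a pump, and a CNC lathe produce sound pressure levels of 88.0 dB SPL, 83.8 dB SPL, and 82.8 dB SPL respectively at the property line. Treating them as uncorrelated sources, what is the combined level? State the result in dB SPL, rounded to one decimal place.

For uncorrelated sources the intensities add, so convert each level to linear form, sum, and take 10·log₁₀ of the total.
Σ 10^(L/10) = 10^(88.0/10) + 10^(83.8/10) + 10^(82.8/10) = 1.061e+09.
L_total = 10·log₁₀(1.061e+09) = 90.26 dB SPL.

90.3 dB SPL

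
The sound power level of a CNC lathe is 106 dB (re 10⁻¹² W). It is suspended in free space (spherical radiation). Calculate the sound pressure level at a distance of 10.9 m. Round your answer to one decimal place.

Free-field spherical radiation: L_p = L_w − 10·log₁₀(4π·r²), r = 10.9 m.
4π·r² = 1493 m², 10·log₁₀ of that is 31.741 dB.
L_p = 106 − 31.741 = 74.26 dB.

74.3 dB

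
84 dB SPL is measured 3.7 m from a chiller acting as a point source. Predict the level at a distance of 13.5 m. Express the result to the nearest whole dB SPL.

73 dB SPL

For a point source, L₂ = L₁ − 20·log₁₀(r₂/r₁).
L₂ = 84 − 20·log₁₀(13.5/3.7) = 84 − 11.243 = 72.76 dB SPL.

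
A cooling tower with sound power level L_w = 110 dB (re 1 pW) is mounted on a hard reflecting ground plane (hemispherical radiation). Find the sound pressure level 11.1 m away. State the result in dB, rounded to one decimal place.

81.1 dB

L_p = L_w − 10·log₁₀(2π·r²) with r = 11.1 m.
2π·r² = 774.2 m², 10·log₁₀ of that is 28.888 dB.
L_p = 110 − 28.888 = 81.11 dB.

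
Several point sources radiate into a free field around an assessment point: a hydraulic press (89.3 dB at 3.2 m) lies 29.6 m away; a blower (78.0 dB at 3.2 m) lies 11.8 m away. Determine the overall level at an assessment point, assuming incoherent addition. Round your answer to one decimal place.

Propagate each source to the receiver with L = L_ref − 20·log₁₀(r/r_ref), then add intensities.
hydraulic press: 89.3 − 20·log₁₀(29.6/3.2) = 89.3 − 19.32 = 69.98 dB.
blower: 78.0 − 20·log₁₀(11.8/3.2) = 78.0 − 11.33 = 66.67 dB.
Σ 10^(L/10) = 1.459e+07 → L_total = 10·log₁₀(1.459e+07) = 71.64 dB.

71.6 dB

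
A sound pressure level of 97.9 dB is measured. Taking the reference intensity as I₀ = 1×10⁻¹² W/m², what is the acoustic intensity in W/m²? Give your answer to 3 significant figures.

L = 10·log₁₀(I/I₀) ⇒ I = I₀·10^(L/10) = 10⁻¹² × 10^9.79.

0.00617 W/m²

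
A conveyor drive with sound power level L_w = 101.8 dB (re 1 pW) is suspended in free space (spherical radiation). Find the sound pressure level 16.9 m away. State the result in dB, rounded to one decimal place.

The power spreads over a sphere of area 4π·r², so L_p = L_w − 10·log₁₀(4π·r²).
4π·r² = 3589 m², 10·log₁₀ of that is 35.550 dB.
L_p = 101.8 − 35.550 = 66.25 dB.

66.3 dB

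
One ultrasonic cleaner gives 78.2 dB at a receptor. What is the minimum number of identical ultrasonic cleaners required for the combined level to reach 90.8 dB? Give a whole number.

19

Need L₁ + 10·log₁₀ N ≥ 90.8, i.e. log₁₀ N ≥ 1.26.
N ≥ 10^(12.6/10) = 18.197, so N = 19.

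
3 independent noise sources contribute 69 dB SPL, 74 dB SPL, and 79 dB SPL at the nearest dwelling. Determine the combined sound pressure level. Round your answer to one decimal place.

80.5 dB SPL

Incoherent sources combine by intensity addition: L_total = 10·log₁₀(Σ 10^(L_i/10)).
Σ 10^(L/10) = 10^(69/10) + 10^(74/10) + 10^(79/10) = 1.125e+08.
L_total = 10·log₁₀(1.125e+08) = 80.51 dB SPL.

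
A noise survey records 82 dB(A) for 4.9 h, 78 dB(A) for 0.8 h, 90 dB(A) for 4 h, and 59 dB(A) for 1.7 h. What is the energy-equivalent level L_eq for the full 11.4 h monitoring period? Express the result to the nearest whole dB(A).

86 dB(A)

L_eq = 10·log₁₀[(1/T)·Σ tᵢ·10^(Lᵢ/10)] with T = 11.4 h.
Σ tᵢ·10^(Lᵢ/10) = 4.9·10^(82/10) + 0.8·10^(78/10) + 4·10^(90/10) + 1.7·10^(59/10) = 4.828e+09.
L_eq = 10·log₁₀(4.828e+09/11.4) = 86.27 dB(A).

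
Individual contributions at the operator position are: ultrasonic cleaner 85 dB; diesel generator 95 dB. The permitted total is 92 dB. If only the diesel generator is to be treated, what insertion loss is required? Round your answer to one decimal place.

4.0 dB

Fixed contribution from the other source: Σ 10^(L/10) = 10^(85/10) = 3.162e+08 (85.00 dB).
To meet 92 dB overall, the treated diesel generator may contribute at most 10^(92/10) − 3.162e+08 = 1.269e+09, i.e. 91.03 dB.
So the diesel generator must be reduced from 95 to 91.03 dB: IL = 3.97 dB.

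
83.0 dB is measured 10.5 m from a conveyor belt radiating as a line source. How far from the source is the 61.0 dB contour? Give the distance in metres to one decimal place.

1664.1 m

Line-source spreading drops the level by 10·log₁₀(r₂/r₁); inverting, r₂/r₁ = 10^(ΔL/10).
r₂ = 10.5·10^((83.0−61.0)/10) = 10.5·10^(22.0/10) = 1664.14 m.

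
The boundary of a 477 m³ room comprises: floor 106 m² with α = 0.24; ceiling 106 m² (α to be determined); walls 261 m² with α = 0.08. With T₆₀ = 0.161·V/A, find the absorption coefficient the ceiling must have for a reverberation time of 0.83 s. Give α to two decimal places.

Required total absorption A = 0.161·477/0.83 = 92.53 m².
Absorption from the other surfaces = 106·0.24 + 261·0.08 = 46.32 m², so the ceiling must supply 46.21 m² over 106 m².
α = 46.21/106 = 0.436.

0.44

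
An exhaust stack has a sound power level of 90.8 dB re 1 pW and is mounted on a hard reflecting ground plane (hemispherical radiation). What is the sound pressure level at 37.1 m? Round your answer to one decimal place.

51.4 dB

L_p = L_w − 10·log₁₀(2π·r²) with r = 37.1 m.
2π·r² = 8648 m², 10·log₁₀ of that is 39.369 dB.
L_p = 90.8 − 39.369 = 51.43 dB.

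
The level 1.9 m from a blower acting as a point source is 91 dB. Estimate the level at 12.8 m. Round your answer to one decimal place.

Spherical spreading from a point source gives a 20·log₁₀(r₂/r₁) drop.
L₂ = 91 − 20·log₁₀(12.8/1.9) = 91 − 16.569 = 74.43 dB.

74.4 dB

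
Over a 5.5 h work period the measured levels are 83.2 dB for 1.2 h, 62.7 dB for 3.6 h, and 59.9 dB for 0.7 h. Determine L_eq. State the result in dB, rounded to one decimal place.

76.7 dB

Weight each interval's intensity by its duration and average over T = 5.5 h:
Σ tᵢ·10^(Lᵢ/10) = 1.2·10^(83.2/10) + 3.6·10^(62.7/10) + 0.7·10^(59.9/10) = 2.581e+08.
L_eq = 10·log₁₀(2.581e+08/5.5) = 76.71 dB.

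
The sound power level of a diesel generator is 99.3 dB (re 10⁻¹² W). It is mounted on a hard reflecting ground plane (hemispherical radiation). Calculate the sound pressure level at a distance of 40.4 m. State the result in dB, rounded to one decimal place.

L_p = L_w − 10·log₁₀(2π·r²) with r = 40.4 m.
2π·r² = 1.026e+04 m², 10·log₁₀ of that is 40.109 dB.
L_p = 99.3 − 40.109 = 59.19 dB.

59.2 dB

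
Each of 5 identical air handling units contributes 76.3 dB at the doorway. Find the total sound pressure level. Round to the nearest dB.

With 5 equal, uncorrelated contributions the intensity is 5× that of one unit, giving a rise of 10·log₁₀ 5.
L_total = 76.3 + 10·log₁₀(5) = 76.3 + 6.990 = 83.29 dB.

83 dB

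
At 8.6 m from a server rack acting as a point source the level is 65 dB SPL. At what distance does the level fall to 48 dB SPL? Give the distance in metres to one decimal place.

For a point source L₁ − L₂ = 20·log₁₀(r₂/r₁), so r₂ = r₁·10^((L₁−L₂)/20).
r₂ = 8.6·10^((65−48)/20) = 8.6·10^(17.0/20) = 60.88 m.

60.9 m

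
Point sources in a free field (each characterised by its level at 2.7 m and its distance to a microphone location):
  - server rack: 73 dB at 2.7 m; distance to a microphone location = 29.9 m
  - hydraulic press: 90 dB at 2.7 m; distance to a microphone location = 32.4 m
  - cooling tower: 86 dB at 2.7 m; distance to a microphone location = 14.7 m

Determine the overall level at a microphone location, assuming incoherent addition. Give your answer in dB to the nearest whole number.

First find each source's level at the receiver (point-source: −20·log₁₀(r/r_ref)), then combine on an intensity basis.
server rack: 73 − 20·log₁₀(29.9/2.7) = 73 − 20.89 = 52.11 dB.
hydraulic press: 90 − 20·log₁₀(32.4/2.7) = 90 − 21.58 = 68.42 dB.
cooling tower: 86 − 20·log₁₀(14.7/2.7) = 86 − 14.72 = 71.28 dB.
Σ 10^(L/10) = 2.054e+07 → L_total = 10·log₁₀(2.054e+07) = 73.13 dB.

73 dB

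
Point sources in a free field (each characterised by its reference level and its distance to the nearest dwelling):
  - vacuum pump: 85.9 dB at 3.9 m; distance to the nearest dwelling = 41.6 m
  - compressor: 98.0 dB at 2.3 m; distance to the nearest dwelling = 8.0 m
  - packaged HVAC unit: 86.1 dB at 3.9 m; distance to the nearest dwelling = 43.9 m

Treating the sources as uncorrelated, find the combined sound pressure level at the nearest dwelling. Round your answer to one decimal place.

Apply inverse-square spreading to bring every level to the receiver, then sum 10^(L/10).
vacuum pump: 85.9 − 20·log₁₀(41.6/3.9) = 85.9 − 20.56 = 65.34 dB.
compressor: 98.0 − 20·log₁₀(8.0/2.3) = 98.0 − 10.83 = 87.17 dB.
packaged HVAC unit: 86.1 − 20·log₁₀(43.9/3.9) = 86.1 − 21.03 = 65.07 dB.
Σ 10^(L/10) = 5.282e+08 → L_total = 10·log₁₀(5.282e+08) = 87.23 dB.

87.2 dB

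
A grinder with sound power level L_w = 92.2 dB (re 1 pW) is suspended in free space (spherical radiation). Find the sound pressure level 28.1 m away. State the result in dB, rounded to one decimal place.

52.2 dB

L_p = L_w − 10·log₁₀(4π·r²) with r = 28.1 m.
4π·r² = 9923 m², 10·log₁₀ of that is 39.966 dB.
L_p = 92.2 − 39.966 = 52.23 dB.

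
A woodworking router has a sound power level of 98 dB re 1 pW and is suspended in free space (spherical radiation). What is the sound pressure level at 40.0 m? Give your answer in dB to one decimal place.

55.0 dB

The power spreads over a sphere of area 4π·r², so L_p = L_w − 10·log₁₀(4π·r²).
4π·r² = 2.011e+04 m², 10·log₁₀ of that is 43.033 dB.
L_p = 98 − 43.033 = 54.97 dB.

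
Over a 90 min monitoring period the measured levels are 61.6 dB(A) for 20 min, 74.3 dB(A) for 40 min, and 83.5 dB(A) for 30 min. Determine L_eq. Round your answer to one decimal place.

79.4 dB(A)

The energy average is taken in the linear domain: L_eq = 10·log₁₀[(Σ tᵢ·10^(Lᵢ/10))/T], T = 90 min.
Σ tᵢ·10^(Lᵢ/10) = 20·10^(61.6/10) + 40·10^(74.3/10) + 30·10^(83.5/10) = 7.822e+09.
L_eq = 10·log₁₀(7.822e+09/90) = 79.39 dB(A).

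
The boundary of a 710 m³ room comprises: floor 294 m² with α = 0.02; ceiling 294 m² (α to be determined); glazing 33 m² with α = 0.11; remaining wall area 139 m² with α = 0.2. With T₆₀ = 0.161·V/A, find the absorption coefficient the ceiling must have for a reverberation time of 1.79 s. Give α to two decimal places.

0.09

From T₆₀ = 0.161·V/A, the target T₆₀ = 1.79 s needs A = 0.161·710/1.79 = 63.86 m².
Absorption from the other surfaces = 294·0.02 + 33·0.11 + 139·0.2 = 37.31 m², so the ceiling must supply 26.55 m² over 294 m².
α = 26.55/294 = 0.090.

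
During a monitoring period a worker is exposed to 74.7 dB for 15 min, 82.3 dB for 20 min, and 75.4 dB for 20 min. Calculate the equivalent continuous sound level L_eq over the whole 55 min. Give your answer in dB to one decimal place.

79.2 dB

The energy average is taken in the linear domain: L_eq = 10·log₁₀[(Σ tᵢ·10^(Lᵢ/10))/T], T = 55 min.
Σ tᵢ·10^(Lᵢ/10) = 15·10^(74.7/10) + 20·10^(82.3/10) + 20·10^(75.4/10) = 4.533e+09.
L_eq = 10·log₁₀(4.533e+09/55) = 79.16 dB.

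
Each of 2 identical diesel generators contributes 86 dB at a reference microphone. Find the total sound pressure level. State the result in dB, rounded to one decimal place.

With 2 equal, uncorrelated contributions the intensity is 2× that of one unit, giving a rise of 10·log₁₀ 2.
L_total = 86 + 10·log₁₀(2) = 86 + 3.010 = 89.01 dB.

89.0 dB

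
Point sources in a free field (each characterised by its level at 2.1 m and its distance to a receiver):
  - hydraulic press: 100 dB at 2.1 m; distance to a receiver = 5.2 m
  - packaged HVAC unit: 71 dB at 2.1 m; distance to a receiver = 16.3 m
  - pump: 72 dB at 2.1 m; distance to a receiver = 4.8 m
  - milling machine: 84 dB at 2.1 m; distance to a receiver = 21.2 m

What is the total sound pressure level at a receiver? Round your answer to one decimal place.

Apply inverse-square spreading to bring every level to the receiver, then sum 10^(L/10).
hydraulic press: 100 − 20·log₁₀(5.2/2.1) = 100 − 7.88 = 92.12 dB.
packaged HVAC unit: 71 − 20·log₁₀(16.3/2.1) = 71 − 17.80 = 53.20 dB.
pump: 72 − 20·log₁₀(4.8/2.1) = 72 − 7.18 = 64.82 dB.
milling machine: 84 − 20·log₁₀(21.2/2.1) = 84 − 20.08 = 63.92 dB.
Σ 10^(L/10) = 1.637e+09 → L_total = 10·log₁₀(1.637e+09) = 92.14 dB.

92.1 dB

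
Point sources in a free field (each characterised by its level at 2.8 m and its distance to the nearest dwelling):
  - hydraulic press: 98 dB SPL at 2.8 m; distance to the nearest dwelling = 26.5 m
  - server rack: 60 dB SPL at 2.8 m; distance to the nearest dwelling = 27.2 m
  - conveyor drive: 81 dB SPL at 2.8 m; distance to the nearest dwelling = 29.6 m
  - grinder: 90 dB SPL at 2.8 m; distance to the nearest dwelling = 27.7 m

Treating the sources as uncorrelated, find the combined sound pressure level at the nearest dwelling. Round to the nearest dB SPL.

79 dB SPL

Propagate each source to the receiver with L = L_ref − 20·log₁₀(r/r_ref), then add intensities.
hydraulic press: 98 − 20·log₁₀(26.5/2.8) = 98 − 19.52 = 78.48 dB SPL.
server rack: 60 − 20·log₁₀(27.2/2.8) = 60 − 19.75 = 40.25 dB SPL.
conveyor drive: 81 − 20·log₁₀(29.6/2.8) = 81 − 20.48 = 60.52 dB SPL.
grinder: 90 − 20·log₁₀(27.7/2.8) = 90 − 19.91 = 70.09 dB SPL.
Σ 10^(L/10) = 8.180e+07 → L_total = 10·log₁₀(8.180e+07) = 79.13 dB SPL.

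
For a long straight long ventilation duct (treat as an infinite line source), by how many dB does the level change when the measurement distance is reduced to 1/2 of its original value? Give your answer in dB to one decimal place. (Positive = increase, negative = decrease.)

With cylindrical spreading the level changes by −10·log₁₀(r₂/r₁).
ΔL = −10·log₁₀(0.5) = +3.01 dB.

+3.0 dB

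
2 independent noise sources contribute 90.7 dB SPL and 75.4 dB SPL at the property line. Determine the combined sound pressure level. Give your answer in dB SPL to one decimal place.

90.8 dB SPL

For uncorrelated sources the intensities add, so convert each level to linear form, sum, and take 10·log₁₀ of the total.
Σ 10^(L/10) = 10^(90.7/10) + 10^(75.4/10) = 1.210e+09.
L_total = 10·log₁₀(1.210e+09) = 90.83 dB SPL.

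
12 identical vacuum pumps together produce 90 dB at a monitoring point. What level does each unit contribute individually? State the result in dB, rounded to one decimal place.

Dividing the total intensity by 12 lowers the level by 10·log₁₀ 12 = 10.792 dB: L₁ = 90 − 10.792.

79.2 dB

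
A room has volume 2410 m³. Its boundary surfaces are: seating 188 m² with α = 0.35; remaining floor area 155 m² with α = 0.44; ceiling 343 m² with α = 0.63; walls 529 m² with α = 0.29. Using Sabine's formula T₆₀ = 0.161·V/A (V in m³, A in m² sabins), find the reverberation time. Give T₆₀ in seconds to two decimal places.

0.77 s

Summing Sᵢαᵢ: 188·0.35 + 155·0.44 + 343·0.63 + 529·0.29 = 503.50 m².
T₆₀ = 0.161·V/A = 0.161·2410/503.50 = 0.771 s.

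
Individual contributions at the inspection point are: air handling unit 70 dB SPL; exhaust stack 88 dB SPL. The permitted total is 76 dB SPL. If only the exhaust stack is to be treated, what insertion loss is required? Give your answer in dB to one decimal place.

Everything except the exhaust stack sums to 10^(70/10) = 1.000e+07 in linear terms, 70.00 dB SPL.
The limit corresponds to 10^(76/10) = 3.981e+07; subtracting the fixed part leaves 2.981e+07 for the exhaust stack, i.e. 74.74 dB SPL.
Required insertion loss = 88 − 74.74 = 13.26 dB.

13.3 dB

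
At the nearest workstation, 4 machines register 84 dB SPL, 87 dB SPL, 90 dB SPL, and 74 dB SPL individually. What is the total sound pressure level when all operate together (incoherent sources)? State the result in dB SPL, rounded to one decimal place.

For uncorrelated sources the intensities add, so convert each level to linear form, sum, and take 10·log₁₀ of the total.
Σ 10^(L/10) = 10^(84/10) + 10^(87/10) + 10^(90/10) + 10^(74/10) = 1.777e+09.
L_total = 10·log₁₀(1.777e+09) = 92.50 dB SPL.

92.5 dB SPL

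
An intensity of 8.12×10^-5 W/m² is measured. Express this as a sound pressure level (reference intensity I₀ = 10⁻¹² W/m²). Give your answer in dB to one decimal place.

Dividing by I₀ shifts the exponent by 12: I/I₀ = 8.12×10^7.
L = 10·(0.9096 + 7) = 79.10 dB.

79.1 dB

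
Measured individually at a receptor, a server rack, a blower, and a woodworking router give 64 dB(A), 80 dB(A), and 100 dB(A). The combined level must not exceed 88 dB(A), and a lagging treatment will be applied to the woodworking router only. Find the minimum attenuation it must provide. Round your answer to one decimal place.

Fixed contribution from the other sources: Σ 10^(L/10) = 10^(64/10) + 10^(80/10) = 1.025e+08 (80.11 dB(A)).
The limit corresponds to 10^(88/10) = 6.310e+08; subtracting the fixed part leaves 5.284e+08 for the woodworking router, i.e. 87.23 dB(A).
So the woodworking router must be reduced from 100 to 87.23 dB(A): IL = 12.77 dB.

12.8 dB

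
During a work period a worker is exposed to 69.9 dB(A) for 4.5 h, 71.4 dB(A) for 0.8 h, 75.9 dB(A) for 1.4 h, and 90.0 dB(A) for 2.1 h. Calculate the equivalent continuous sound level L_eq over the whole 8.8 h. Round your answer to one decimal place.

84.0 dB(A)

Weight each interval's intensity by its duration and average over T = 8.8 h:
Σ tᵢ·10^(Lᵢ/10) = 4.5·10^(69.9/10) + 0.8·10^(71.4/10) + 1.4·10^(75.9/10) + 2.1·10^(90.0/10) = 2.209e+09.
L_eq = 10·log₁₀(2.209e+09/8.8) = 84.00 dB(A).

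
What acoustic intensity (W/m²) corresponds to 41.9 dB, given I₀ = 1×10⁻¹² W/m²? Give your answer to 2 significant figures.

I/I₀ = 10^(41.9/10) = 1.549e+04, so I = 1.549e+04 × 10⁻¹² W/m².

1.5e-08 W/m²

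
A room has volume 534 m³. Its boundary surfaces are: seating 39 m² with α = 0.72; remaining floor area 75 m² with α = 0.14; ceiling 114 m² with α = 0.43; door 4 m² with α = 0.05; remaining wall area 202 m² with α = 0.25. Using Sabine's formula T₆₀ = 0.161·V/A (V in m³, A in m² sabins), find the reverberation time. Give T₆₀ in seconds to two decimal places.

0.62 s

Summing Sᵢαᵢ: 39·0.72 + 75·0.14 + 114·0.43 + 4·0.05 + 202·0.25 = 138.30 m².
T₆₀ = 0.161 × 534 / 138.30 = 0.622 s.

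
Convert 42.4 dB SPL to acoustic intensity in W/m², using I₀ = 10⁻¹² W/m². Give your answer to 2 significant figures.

L = 10·log₁₀(I/I₀) ⇒ I = I₀·10^(L/10) = 10⁻¹² × 10^4.24.

1.7e-08 W/m²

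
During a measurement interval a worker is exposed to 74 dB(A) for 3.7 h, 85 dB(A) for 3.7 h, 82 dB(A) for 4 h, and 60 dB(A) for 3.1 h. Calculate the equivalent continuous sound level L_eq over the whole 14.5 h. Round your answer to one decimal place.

The energy average is taken in the linear domain: L_eq = 10·log₁₀[(Σ tᵢ·10^(Lᵢ/10))/T], T = 14.5 h.
Σ tᵢ·10^(Lᵢ/10) = 3.7·10^(74/10) + 3.7·10^(85/10) + 4·10^(82/10) + 3.1·10^(60/10) = 1.900e+09.
L_eq = 10·log₁₀(1.900e+09/14.5) = 81.17 dB(A).

81.2 dB(A)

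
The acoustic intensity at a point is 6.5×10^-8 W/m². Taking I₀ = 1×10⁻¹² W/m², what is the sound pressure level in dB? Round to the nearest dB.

L = 10·log₁₀(I/I₀) = 10·log₁₀(6.5×10^-8/10⁻¹²) = 10·log₁₀(6.5×10^4).
L = 10·(0.8129 + 4) = 48.13 dB.

48 dB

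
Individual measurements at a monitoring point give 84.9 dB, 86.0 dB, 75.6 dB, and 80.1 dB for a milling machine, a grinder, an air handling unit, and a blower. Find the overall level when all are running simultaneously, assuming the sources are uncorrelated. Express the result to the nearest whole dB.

Incoherent sources combine by intensity addition: L_total = 10·log₁₀(Σ 10^(L_i/10)).
Σ 10^(L/10) = 10^(84.9/10) + 10^(86.0/10) + 10^(75.6/10) + 10^(80.1/10) = 8.458e+08.
L_total = 10·log₁₀(8.458e+08) = 89.27 dB.

89 dB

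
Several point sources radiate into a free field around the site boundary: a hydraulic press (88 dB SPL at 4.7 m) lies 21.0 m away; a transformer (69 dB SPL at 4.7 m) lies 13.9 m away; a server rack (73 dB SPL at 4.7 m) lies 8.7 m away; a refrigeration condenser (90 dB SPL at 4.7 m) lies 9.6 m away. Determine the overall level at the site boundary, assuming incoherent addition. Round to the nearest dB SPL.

First find each source's level at the receiver (point-source: −20·log₁₀(r/r_ref)), then combine on an intensity basis.
hydraulic press: 88 − 20·log₁₀(21.0/4.7) = 88 − 13.00 = 75.00 dB SPL.
transformer: 69 − 20·log₁₀(13.9/4.7) = 69 − 9.42 = 59.58 dB SPL.
server rack: 73 − 20·log₁₀(8.7/4.7) = 73 − 5.35 = 67.65 dB SPL.
refrigeration condenser: 90 − 20·log₁₀(9.6/4.7) = 90 − 6.20 = 83.80 dB SPL.
Σ 10^(L/10) = 2.780e+08 → L_total = 10·log₁₀(2.780e+08) = 84.44 dB SPL.

84 dB SPL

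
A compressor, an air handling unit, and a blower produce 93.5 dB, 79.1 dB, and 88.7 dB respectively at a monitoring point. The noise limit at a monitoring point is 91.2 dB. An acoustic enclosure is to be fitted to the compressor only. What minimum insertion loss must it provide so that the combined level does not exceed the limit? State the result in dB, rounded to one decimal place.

6.5 dB

Everything except the compressor sums to 10^(79.1/10) + 10^(88.7/10) = 8.226e+08 in linear terms, 89.15 dB.
To meet 91.2 dB overall, the treated compressor may contribute at most 10^(91.2/10) − 8.226e+08 = 4.957e+08, i.e. 86.95 dB.
So the compressor must be reduced from 93.5 to 86.95 dB: IL = 6.55 dB.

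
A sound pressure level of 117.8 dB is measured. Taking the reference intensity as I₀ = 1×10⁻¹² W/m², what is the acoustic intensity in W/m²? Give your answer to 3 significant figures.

0.603 W/m²

L = 10·log₁₀(I/I₀) ⇒ I = I₀·10^(L/10) = 10⁻¹² × 10^11.78.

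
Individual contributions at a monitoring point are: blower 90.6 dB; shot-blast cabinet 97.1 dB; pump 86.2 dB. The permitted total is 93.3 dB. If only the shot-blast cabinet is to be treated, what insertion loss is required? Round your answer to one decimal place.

Everything except the shot-blast cabinet sums to 10^(90.6/10) + 10^(86.2/10) = 1.565e+09 in linear terms, 91.95 dB.
To meet 93.3 dB overall, the treated shot-blast cabinet may contribute at most 10^(93.3/10) − 1.565e+09 = 5.729e+08, i.e. 87.58 dB.
Required insertion loss = 97.1 − 87.58 = 9.52 dB.

9.5 dB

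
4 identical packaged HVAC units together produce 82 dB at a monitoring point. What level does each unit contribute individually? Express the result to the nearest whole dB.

76 dB

4 equal contributions raise the level by 10·log₁₀ 4 = 6.021 dB, so each unit alone gives 82 − 6.021.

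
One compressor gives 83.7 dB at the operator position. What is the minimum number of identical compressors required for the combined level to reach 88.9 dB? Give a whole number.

The shortfall is 88.9 − 83.7 = 5.2 dB, and N units add 10·log₁₀ N, so need 10·log₁₀ N ≥ 5.2.
N ≥ 10^(5.2/10) = 3.311, so N = 4.

4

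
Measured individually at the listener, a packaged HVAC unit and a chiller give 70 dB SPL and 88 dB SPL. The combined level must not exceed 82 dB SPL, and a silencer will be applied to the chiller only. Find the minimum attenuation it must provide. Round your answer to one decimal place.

The untreated sources together contribute 10^(70/10) = 1.000e+07, i.e. 70.00 dB SPL.
The limit corresponds to 10^(82/10) = 1.585e+08; subtracting the fixed part leaves 1.485e+08 for the chiller, i.e. 81.72 dB SPL.
So the chiller must be reduced from 88 to 81.72 dB SPL: IL = 6.28 dB.

6.3 dB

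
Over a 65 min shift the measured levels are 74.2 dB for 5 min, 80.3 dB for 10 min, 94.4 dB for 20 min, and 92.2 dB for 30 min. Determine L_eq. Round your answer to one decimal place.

92.1 dB

Weight each interval's intensity by its duration and average over T = 65 min:
Σ tᵢ·10^(Lᵢ/10) = 5·10^(74.2/10) + 10·10^(80.3/10) + 20·10^(94.4/10) + 30·10^(92.2/10) = 1.061e+11.
L_eq = 10·log₁₀(1.061e+11/65) = 92.13 dB.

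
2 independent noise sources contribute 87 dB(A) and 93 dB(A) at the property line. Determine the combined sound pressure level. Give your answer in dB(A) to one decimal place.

For uncorrelated sources the intensities add, so convert each level to linear form, sum, and take 10·log₁₀ of the total.
Σ 10^(L/10) = 10^(87/10) + 10^(93/10) = 2.496e+09.
L_total = 10·log₁₀(2.496e+09) = 93.97 dB(A).

94.0 dB(A)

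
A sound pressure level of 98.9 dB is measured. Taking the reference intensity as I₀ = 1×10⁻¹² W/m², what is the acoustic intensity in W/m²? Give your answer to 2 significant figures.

0.0078 W/m²

I/I₀ = 10^(98.9/10) = 7.762e+09, so I = 7.762e+09 × 10⁻¹² W/m².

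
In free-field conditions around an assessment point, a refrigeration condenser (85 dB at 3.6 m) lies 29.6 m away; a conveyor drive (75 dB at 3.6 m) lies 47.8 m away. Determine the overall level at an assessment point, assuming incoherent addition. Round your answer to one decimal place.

Apply inverse-square spreading to bring every level to the receiver, then sum 10^(L/10).
refrigeration condenser: 85 − 20·log₁₀(29.6/3.6) = 85 − 18.30 = 66.70 dB.
conveyor drive: 75 − 20·log₁₀(47.8/3.6) = 75 − 22.46 = 52.54 dB.
Σ 10^(L/10) = 4.857e+06 → L_total = 10·log₁₀(4.857e+06) = 66.86 dB.

66.9 dB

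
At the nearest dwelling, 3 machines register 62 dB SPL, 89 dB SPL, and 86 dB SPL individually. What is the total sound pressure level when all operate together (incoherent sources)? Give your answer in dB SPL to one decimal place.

90.8 dB SPL

For uncorrelated sources the intensities add, so convert each level to linear form, sum, and take 10·log₁₀ of the total.
Σ 10^(L/10) = 10^(62/10) + 10^(89/10) + 10^(86/10) = 1.194e+09.
L_total = 10·log₁₀(1.194e+09) = 90.77 dB SPL.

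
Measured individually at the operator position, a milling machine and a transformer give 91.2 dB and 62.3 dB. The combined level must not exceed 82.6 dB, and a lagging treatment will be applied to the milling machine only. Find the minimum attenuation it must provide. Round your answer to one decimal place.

8.6 dB

Fixed contribution from the other source: Σ 10^(L/10) = 10^(62.3/10) = 1.698e+06 (62.30 dB).
To meet 82.6 dB overall, the treated milling machine may contribute at most 10^(82.6/10) − 1.698e+06 = 1.803e+08, i.e. 82.56 dB.
So the milling machine must be reduced from 91.2 to 82.56 dB: IL = 8.64 dB.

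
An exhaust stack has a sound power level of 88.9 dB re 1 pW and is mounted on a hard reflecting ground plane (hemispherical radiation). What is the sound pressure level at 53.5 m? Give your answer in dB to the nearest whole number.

Free-field hemispherical radiation: L_p = L_w − 10·log₁₀(2π·r²), r = 53.5 m.
2π·r² = 1.798e+04 m², 10·log₁₀ of that is 42.549 dB.
L_p = 88.9 − 42.549 = 46.35 dB.

46 dB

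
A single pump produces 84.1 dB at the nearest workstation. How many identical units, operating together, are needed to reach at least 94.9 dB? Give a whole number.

13

The shortfall is 94.9 − 84.1 = 10.8 dB, and N units add 10·log₁₀ N, so need 10·log₁₀ N ≥ 10.8.
N ≥ 10^(10.8/10) = 12.023, so N = 13.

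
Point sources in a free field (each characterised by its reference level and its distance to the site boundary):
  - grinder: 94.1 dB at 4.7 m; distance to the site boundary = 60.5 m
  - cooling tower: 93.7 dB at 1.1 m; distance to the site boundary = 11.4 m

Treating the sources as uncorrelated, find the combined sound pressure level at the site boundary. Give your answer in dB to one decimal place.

First find each source's level at the receiver (point-source: −20·log₁₀(r/r_ref)), then combine on an intensity basis.
grinder: 94.1 − 20·log₁₀(60.5/4.7) = 94.1 − 22.19 = 71.91 dB.
cooling tower: 93.7 − 20·log₁₀(11.4/1.1) = 93.7 − 20.31 = 73.39 dB.
Σ 10^(L/10) = 3.734e+07 → L_total = 10·log₁₀(3.734e+07) = 75.72 dB.

75.7 dB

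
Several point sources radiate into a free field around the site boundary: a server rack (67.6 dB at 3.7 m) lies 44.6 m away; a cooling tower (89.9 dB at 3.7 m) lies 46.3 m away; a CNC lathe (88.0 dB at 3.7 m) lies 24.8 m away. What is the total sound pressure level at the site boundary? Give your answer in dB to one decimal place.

73.1 dB

First find each source's level at the receiver (point-source: −20·log₁₀(r/r_ref)), then combine on an intensity basis.
server rack: 67.6 − 20·log₁₀(44.6/3.7) = 67.6 − 21.62 = 45.98 dB.
cooling tower: 89.9 − 20·log₁₀(46.3/3.7) = 89.9 − 21.95 = 67.95 dB.
CNC lathe: 88.0 − 20·log₁₀(24.8/3.7) = 88.0 − 16.52 = 71.48 dB.
Σ 10^(L/10) = 2.032e+07 → L_total = 10·log₁₀(2.032e+07) = 73.08 dB.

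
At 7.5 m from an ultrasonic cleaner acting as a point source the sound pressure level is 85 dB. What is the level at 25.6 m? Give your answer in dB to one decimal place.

For a point source, L₂ = L₁ − 20·log₁₀(r₂/r₁).
L₂ = 85 − 20·log₁₀(25.6/7.5) = 85 − 10.664 = 74.34 dB.

74.3 dB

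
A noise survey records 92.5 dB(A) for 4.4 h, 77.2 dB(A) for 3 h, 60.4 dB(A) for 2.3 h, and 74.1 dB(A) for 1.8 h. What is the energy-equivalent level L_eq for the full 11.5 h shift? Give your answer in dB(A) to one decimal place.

The energy average is taken in the linear domain: L_eq = 10·log₁₀[(Σ tᵢ·10^(Lᵢ/10))/T], T = 11.5 h.
Σ tᵢ·10^(Lᵢ/10) = 4.4·10^(92.5/10) + 3·10^(77.2/10) + 2.3·10^(60.4/10) + 1.8·10^(74.1/10) = 8.031e+09.
L_eq = 10·log₁₀(8.031e+09/11.5) = 88.44 dB(A).

88.4 dB(A)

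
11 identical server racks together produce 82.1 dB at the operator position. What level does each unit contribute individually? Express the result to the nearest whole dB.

72 dB

For N identical incoherent sources L_total = L₁ + 10·log₁₀ N, so L₁ = 82.1 − 10·log₁₀(11) = 82.1 − 10.414.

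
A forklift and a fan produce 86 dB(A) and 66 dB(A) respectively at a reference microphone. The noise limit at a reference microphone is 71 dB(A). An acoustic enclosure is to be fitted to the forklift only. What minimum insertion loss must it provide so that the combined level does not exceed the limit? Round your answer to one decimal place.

Fixed contribution from the other source: Σ 10^(L/10) = 10^(66/10) = 3.981e+06 (66.00 dB(A)).
To meet 71 dB(A) overall, the treated forklift may contribute at most 10^(71/10) − 3.981e+06 = 8.608e+06, i.e. 69.35 dB(A).
Required insertion loss = 86 − 69.35 = 16.65 dB.

16.7 dB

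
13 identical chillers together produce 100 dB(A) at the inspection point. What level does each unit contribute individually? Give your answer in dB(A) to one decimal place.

For N identical incoherent sources L_total = L₁ + 10·log₁₀ N, so L₁ = 100 − 10·log₁₀(13) = 100 − 11.139.

88.9 dB(A)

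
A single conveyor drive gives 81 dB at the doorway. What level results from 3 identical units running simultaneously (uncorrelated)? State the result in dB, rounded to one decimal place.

85.8 dB

L_total = L₁ + 10·log₁₀ N for N identical incoherent sources.
L_total = 81 + 10·log₁₀(3) = 81 + 4.771 = 85.77 dB.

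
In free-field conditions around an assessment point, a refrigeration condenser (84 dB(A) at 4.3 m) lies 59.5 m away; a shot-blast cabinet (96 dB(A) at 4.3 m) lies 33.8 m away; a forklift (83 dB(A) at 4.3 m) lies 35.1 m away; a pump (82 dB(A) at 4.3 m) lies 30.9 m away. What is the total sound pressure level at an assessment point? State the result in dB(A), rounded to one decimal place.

Apply inverse-square spreading to bring every level to the receiver, then sum 10^(L/10).
refrigeration condenser: 84 − 20·log₁₀(59.5/4.3) = 84 − 22.82 = 61.18 dB(A).
shot-blast cabinet: 96 − 20·log₁₀(33.8/4.3) = 96 − 17.91 = 78.09 dB(A).
forklift: 83 − 20·log₁₀(35.1/4.3) = 83 − 18.24 = 64.76 dB(A).
pump: 82 − 20·log₁₀(30.9/4.3) = 82 − 17.13 = 64.87 dB(A).
Σ 10^(L/10) = 7.181e+07 → L_total = 10·log₁₀(7.181e+07) = 78.56 dB(A).

78.6 dB(A)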